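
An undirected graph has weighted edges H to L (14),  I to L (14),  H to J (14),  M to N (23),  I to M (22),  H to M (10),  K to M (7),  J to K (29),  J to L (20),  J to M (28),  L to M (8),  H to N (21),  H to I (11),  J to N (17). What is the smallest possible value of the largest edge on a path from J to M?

Some routes from J to M:
J - H - M: max(14, 10) = 14
J - H - L - M: max(14, 14, 8) = 14
J - L - M: max(20, 8) = 20
J - H - I - L - M: max(14, 11, 14, 8) = 14
The minimum achievable maximum is 14.

14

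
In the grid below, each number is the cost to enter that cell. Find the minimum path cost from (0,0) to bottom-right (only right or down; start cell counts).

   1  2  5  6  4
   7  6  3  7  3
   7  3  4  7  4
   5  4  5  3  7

Path r0c0→r0c1→r0c2→r1c2→r2c2→r3c2→r3c3→r3c4: 1 + 2 + 5 + 3 + 4 + 5 + 3 + 7 = 30.
For comparison, the top-then-right route costs 32.

30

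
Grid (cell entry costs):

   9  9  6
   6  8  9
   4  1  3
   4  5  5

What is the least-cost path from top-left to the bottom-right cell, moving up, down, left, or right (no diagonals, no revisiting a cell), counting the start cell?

28

Best path: r0c0→r1c0→r2c0→r2c1→r2c2→r3c2
Cost: 9 + 6 + 4 + 1 + 3 + 5 = 28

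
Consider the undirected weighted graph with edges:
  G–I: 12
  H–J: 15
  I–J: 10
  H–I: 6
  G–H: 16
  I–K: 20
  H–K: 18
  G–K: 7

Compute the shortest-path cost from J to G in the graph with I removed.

31

Routes from J to G avoiding I:
J→H→G: 15 + 16 = 31
J→H→K→G: 15 + 18 + 7 = 40
Best route has total 31.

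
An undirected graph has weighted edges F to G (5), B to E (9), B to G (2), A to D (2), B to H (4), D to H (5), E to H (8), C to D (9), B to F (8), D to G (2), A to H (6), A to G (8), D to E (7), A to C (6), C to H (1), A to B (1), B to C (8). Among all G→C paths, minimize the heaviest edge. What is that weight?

A few of the G→C routes:
G - D - A - B - H - C: max(2, 2, 1, 4, 1) = 4
G - B - A - D - H - C: max(2, 1, 2, 5, 1) = 5
G - B - H - C: max(2, 4, 1) = 4
G - B - H - A - C: max(2, 4, 6, 6) = 6
G - D - H - C: max(2, 5, 1) = 5
The minimum achievable maximum is 4.

4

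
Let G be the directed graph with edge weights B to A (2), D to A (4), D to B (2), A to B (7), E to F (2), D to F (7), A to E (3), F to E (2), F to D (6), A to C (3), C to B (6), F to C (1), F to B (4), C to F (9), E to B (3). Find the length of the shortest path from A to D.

11

Routes from A to D:
A-E-F-D: 3 + 2 + 6 = 11
A-C-F-D: 3 + 9 + 6 = 18
Shortest: 11.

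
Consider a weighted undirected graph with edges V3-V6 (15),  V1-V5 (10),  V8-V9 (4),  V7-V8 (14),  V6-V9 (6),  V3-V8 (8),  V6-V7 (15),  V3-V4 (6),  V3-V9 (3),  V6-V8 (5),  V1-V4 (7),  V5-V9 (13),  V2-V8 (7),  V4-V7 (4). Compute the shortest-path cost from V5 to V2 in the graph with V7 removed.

Comparing a few candidate routes:
V5 - V9 - V3 - V8 - V2: 13 + 3 + 8 + 7 = 31
V5 - V1 - V4 - V3 - V9 - V8 - V2: 10 + 7 + 6 + 3 + 4 + 7 = 37
V5 - V9 - V8 - V2: 13 + 4 + 7 = 24
V5 - V9 - V6 - V8 - V2: 13 + 6 + 5 + 7 = 31
The minimum is 24.

24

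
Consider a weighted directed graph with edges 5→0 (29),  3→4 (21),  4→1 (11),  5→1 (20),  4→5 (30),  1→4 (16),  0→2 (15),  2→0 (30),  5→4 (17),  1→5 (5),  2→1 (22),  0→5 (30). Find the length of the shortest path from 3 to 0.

66

Routes from 3 to 0:
3 -> 4 -> 5 -> 0: 21 + 30 + 29 = 80
3 -> 4 -> 1 -> 5 -> 0: 21 + 11 + 5 + 29 = 66
Best route has total 66.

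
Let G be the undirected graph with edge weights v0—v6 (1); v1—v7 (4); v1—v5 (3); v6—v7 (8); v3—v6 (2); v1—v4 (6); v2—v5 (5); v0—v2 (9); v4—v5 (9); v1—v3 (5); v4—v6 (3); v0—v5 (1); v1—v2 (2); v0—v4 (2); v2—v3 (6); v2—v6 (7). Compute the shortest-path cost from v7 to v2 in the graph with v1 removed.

15

Comparing a few candidate routes:
v7→v6→v3→v2: 8 + 2 + 6 = 16
v7→v6→v4→v0→v5→v2: 8 + 3 + 2 + 1 + 5 = 19
v7→v6→v0→v5→v2: 8 + 1 + 1 + 5 = 15
v7→v6→v2: 8 + 7 = 15
v7→v6→v0→v2: 8 + 1 + 9 = 18
Best route has total 15.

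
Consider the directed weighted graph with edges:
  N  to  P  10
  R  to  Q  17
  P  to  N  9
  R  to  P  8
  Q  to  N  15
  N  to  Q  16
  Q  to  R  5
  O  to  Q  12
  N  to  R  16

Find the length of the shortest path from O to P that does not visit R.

37

Paths from O to P avoiding R:
O -> Q -> N -> P: 12 + 15 + 10 = 37
Shortest: 37.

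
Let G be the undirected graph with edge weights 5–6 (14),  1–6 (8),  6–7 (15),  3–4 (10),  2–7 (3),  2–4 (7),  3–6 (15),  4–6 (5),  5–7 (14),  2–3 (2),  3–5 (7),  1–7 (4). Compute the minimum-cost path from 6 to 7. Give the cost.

A few of the 6→7 routes:
6 → 3 → 2 → 7: 15 + 2 + 3 = 20
6 → 7: 15
6 → 4 → 2 → 7: 5 + 7 + 3 = 15
6 → 1 → 7: 8 + 4 = 12
The minimum is 12.

12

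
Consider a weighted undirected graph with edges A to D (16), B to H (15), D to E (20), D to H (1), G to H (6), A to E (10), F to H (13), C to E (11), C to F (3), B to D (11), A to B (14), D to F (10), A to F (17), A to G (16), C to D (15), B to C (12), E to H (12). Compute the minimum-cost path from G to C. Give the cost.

20

A few of the G→C routes:
G-H-D-F-C: 6 + 1 + 10 + 3 = 20
G-H-E-C: 6 + 12 + 11 = 29
G-H-D-C: 6 + 1 + 15 = 22
G-H-B-C: 6 + 15 + 12 = 33
G-H-F-C: 6 + 13 + 3 = 22
G-H-D-B-C: 6 + 1 + 11 + 12 = 30
The minimum is 20.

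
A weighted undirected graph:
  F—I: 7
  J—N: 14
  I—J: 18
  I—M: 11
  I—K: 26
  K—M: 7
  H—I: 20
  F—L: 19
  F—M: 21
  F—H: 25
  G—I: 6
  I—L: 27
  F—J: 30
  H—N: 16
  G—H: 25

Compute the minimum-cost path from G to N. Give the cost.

A few of the G→N routes:
G - I - H - N: 6 + 20 + 16 = 42
G - H - N: 25 + 16 = 41
G - I - J - N: 6 + 18 + 14 = 38
G - I - F - H - N: 6 + 7 + 25 + 16 = 54
Shortest: 38.

38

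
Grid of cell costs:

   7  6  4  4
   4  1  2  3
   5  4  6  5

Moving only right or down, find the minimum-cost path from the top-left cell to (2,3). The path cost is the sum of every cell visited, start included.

22

Best path: r0c0 -> r1c0 -> r1c1 -> r1c2 -> r1c3 -> r2c3
Cost: 7 + 4 + 1 + 2 + 3 + 5 = 22
For comparison, the top-then-right route costs 29.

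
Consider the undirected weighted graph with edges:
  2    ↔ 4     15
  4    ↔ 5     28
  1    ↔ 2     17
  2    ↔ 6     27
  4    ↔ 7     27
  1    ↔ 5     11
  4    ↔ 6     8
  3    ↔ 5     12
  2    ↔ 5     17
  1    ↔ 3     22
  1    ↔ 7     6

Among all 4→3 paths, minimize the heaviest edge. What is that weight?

17

Checking several routes:
4 -> 2 -> 1 -> 5 -> 3: max(15, 17, 11, 12) = 17
4 -> 2 -> 1 -> 3: max(15, 17, 22) = 22
4 -> 2 -> 5 -> 3: max(15, 17, 12) = 17
4 -> 2 -> 5 -> 1 -> 3: max(15, 17, 11, 22) = 22
Smallest bottleneck: 17.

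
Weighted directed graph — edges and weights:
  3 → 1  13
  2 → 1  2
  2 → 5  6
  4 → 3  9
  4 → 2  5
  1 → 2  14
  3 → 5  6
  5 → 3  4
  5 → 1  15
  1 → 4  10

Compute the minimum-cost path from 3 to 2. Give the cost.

27

Routes from 3 to 2:
3 → 1 → 4 → 2: 13 + 10 + 5 = 28
3 → 5 → 1 → 2: 6 + 15 + 14 = 35
3 → 1 → 2: 13 + 14 = 27
3 → 5 → 1 → 4 → 2: 6 + 15 + 10 + 5 = 36
Shortest: 27.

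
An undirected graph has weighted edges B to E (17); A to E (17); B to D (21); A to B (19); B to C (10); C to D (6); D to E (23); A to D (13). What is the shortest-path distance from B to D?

16

Checking several routes:
B - E - D: 17 + 23 = 40
B - D: 21
B - A - D: 19 + 13 = 32
B - C - D: 10 + 6 = 16
B - E - A - D: 17 + 17 + 13 = 47
Shortest: 16.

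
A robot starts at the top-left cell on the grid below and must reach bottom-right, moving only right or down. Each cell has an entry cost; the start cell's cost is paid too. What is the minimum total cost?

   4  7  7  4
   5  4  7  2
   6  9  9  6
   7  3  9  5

One optimal route is r0c0→r1c0→r1c1→r1c2→r1c3→r2c3→r3c3.
Its cost is 4 + 5 + 4 + 7 + 2 + 6 + 5 = 33.

33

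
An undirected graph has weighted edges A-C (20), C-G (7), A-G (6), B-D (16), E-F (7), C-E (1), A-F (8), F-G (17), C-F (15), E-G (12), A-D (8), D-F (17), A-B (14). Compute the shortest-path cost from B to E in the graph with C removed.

29

Comparing a few candidate routes:
B -> D -> F -> E: 16 + 17 + 7 = 40
B -> D -> A -> F -> E: 16 + 8 + 8 + 7 = 39
B -> A -> G -> E: 14 + 6 + 12 = 32
B -> A -> F -> E: 14 + 8 + 7 = 29
Best route has total 29.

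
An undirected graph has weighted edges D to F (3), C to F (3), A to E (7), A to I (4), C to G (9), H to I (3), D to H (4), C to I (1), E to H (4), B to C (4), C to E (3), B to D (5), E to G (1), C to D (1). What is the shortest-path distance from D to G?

A few of the D→G routes:
D → H → E → G: 4 + 4 + 1 = 9
D → C → E → G: 1 + 3 + 1 = 5
D → F → C → E → G: 3 + 3 + 3 + 1 = 10
The minimum is 5.

5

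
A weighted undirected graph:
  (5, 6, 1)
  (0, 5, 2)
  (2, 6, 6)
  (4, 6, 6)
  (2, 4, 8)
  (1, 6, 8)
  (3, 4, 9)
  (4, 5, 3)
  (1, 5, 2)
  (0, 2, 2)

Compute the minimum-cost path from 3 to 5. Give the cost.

Checking several routes:
3→4→6→5: 9 + 6 + 1 = 16
3→4→5: 9 + 3 = 12
3→4→2→0→5: 9 + 8 + 2 + 2 = 21
3→4→2→6→5: 9 + 8 + 6 + 1 = 24
Shortest: 12.

12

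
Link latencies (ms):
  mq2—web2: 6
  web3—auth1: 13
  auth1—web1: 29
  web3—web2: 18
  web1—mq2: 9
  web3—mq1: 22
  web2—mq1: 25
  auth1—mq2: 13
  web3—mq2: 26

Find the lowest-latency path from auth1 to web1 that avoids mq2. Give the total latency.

Candidate routes:
auth1→web1: 29
Best route has total 29 ms.

29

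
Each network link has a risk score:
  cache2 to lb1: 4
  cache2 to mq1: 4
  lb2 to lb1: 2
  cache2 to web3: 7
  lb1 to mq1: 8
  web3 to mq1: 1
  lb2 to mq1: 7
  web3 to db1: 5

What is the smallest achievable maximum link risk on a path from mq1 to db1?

5

Candidate routes:
mq1→lb1→cache2→web3→db1: max(8, 4, 7, 5) = 8
mq1→cache2→web3→db1: max(4, 7, 5) = 7
mq1→lb2→lb1→cache2→web3→db1: max(7, 2, 4, 7, 5) = 7
mq1→web3→db1: max(1, 5) = 5
The minimum achievable maximum is 5.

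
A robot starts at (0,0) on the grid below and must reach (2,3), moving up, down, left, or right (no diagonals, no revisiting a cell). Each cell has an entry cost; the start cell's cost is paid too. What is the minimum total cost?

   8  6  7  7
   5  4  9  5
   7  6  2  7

Path (0,0) -> (1,0) -> (1,1) -> (2,1) -> (2,2) -> (2,3): 8 + 5 + 4 + 6 + 2 + 7 = 32.

32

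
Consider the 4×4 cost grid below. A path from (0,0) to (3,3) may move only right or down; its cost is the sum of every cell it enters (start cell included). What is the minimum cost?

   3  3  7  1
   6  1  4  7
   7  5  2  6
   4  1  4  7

24

Path (0,0)→(0,1)→(1,1)→(1,2)→(2,2)→(3,2)→(3,3): 3 + 3 + 1 + 4 + 2 + 4 + 7 = 24.
For comparison, the top-then-right route costs 34.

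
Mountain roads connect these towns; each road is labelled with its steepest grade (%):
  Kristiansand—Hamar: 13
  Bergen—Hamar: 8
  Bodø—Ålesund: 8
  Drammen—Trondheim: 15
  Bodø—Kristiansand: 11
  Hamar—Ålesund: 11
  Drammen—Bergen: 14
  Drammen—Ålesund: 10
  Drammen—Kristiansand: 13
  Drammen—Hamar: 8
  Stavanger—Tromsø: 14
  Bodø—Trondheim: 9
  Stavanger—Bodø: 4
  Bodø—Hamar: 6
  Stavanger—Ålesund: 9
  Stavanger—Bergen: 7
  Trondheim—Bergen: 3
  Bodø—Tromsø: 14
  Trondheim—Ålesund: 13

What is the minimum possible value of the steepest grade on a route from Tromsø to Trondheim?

Comparing a few candidate routes:
Tromsø -> Stavanger -> Bergen -> Drammen -> Kristiansand -> Bodø -> Ålesund -> Trondheim: max(14, 7, 14, 13, 11, 8, 13) = 14
Tromsø -> Stavanger -> Bergen -> Drammen -> Kristiansand -> Bodø -> Trondheim: max(14, 7, 14, 13, 11, 9) = 14
Tromsø -> Stavanger -> Bergen -> Drammen -> Kristiansand -> Hamar -> Bodø -> Trondheim: max(14, 7, 14, 13, 13, 6, 9) = 14
Tromsø -> Stavanger -> Bergen -> Drammen -> Kristiansand -> Bodø -> Hamar -> Ålesund -> Trondheim: max(14, 7, 14, 13, 11, 6, 11, 13) = 14
Tromsø -> Stavanger -> Bergen -> Drammen -> Kristiansand -> Hamar -> Ålesund -> Bodø -> Trondheim: max(14, 7, 14, 13, 13, 11, 8, 9) = 14
Tromsø -> Stavanger -> Bergen -> Drammen -> Kristiansand -> Hamar -> Bodø -> Ålesund -> Trondheim: max(14, 7, 14, 13, 13, 6, 8, 13) = 14
The minimum achievable maximum is 14%.

14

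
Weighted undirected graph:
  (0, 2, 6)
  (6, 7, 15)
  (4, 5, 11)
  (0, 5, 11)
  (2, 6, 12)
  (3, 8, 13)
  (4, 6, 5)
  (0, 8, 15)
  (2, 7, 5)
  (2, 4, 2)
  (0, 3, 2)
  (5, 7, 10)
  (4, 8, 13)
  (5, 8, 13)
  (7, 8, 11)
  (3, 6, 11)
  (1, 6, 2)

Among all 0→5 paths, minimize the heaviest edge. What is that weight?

10

A few of the 0→5 routes:
0 -> 3 -> 6 -> 4 -> 5: max(2, 11, 5, 11) = 11
0 -> 2 -> 7 -> 5: max(6, 5, 10) = 10
0 -> 3 -> 6 -> 4 -> 2 -> 7 -> 5: max(2, 11, 5, 2, 5, 10) = 11
Best route has worst link 10.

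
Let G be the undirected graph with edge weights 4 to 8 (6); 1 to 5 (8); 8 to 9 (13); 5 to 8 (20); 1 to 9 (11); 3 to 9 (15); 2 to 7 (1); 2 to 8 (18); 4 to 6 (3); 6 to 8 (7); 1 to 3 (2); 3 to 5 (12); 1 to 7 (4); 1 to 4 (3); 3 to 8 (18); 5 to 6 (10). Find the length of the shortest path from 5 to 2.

Checking several routes:
5 -> 1 -> 7 -> 2: 8 + 4 + 1 = 13
5 -> 3 -> 1 -> 7 -> 2: 12 + 2 + 4 + 1 = 19
5 -> 6 -> 4 -> 1 -> 7 -> 2: 10 + 3 + 3 + 4 + 1 = 21
Shortest: 13.

13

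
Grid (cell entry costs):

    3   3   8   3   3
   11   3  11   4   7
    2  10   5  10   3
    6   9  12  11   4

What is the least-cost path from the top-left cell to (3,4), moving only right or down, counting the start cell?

Cheapest: (0,0) -> (0,1) -> (0,2) -> (0,3) -> (0,4) -> (1,4) -> (2,4) -> (3,4)
  3 + 3 + 8 + 3 + 3 + 7 + 3 + 4 = 34

34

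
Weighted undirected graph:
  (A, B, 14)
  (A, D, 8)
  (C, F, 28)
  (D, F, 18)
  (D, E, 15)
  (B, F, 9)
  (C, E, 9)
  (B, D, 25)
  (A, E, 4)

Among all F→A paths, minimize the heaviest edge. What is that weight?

Some routes from F to A:
F-B-A: max(9, 14) = 14
F-D-A: max(18, 8) = 18
F-D-E-A: max(18, 15, 4) = 18
The minimum achievable maximum is 14.

14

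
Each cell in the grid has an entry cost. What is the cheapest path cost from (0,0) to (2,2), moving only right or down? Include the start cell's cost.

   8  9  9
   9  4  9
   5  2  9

Cheapest: r0c0 -> r0c1 -> r1c1 -> r2c1 -> r2c2
  8 + 9 + 4 + 2 + 9 = 32
(Top row then right column would cost 44.)

32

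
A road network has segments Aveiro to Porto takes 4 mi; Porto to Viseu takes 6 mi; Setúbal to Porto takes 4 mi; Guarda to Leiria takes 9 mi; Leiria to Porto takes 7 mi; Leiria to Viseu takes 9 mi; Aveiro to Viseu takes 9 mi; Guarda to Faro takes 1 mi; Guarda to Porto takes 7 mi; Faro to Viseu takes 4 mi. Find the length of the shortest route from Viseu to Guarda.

5

Comparing a few candidate routes:
Viseu→Leiria→Guarda: 9 + 9 = 18
Viseu→Faro→Guarda: 4 + 1 = 5
Viseu→Aveiro→Porto→Guarda: 9 + 4 + 7 = 20
Viseu→Porto→Guarda: 6 + 7 = 13
Best route has total 5 mi.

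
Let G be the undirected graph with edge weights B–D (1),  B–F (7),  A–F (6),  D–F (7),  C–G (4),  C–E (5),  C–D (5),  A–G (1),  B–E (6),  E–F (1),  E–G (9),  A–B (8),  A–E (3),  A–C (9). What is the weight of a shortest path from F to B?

7

A few of the F→B routes:
F → B: 7
F → D → B: 7 + 1 = 8
F → E → B: 1 + 6 = 7
Best route has total 7.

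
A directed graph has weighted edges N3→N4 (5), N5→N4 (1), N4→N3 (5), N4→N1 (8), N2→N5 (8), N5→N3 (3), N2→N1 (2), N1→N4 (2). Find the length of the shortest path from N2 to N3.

9

Paths from N2 to N3:
N2 → N5 → N3: 8 + 3 = 11
N2 → N1 → N4 → N3: 2 + 2 + 5 = 9
N2 → N5 → N4 → N3: 8 + 1 + 5 = 14
The minimum is 9.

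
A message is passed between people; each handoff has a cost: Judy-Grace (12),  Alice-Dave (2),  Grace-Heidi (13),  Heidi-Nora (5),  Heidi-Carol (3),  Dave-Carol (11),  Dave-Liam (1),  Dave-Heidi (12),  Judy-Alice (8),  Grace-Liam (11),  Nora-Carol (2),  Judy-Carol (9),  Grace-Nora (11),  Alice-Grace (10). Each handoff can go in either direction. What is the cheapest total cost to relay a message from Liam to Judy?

11

Some routes from Liam to Judy:
Liam -> Dave -> Carol -> Judy: 1 + 11 + 9 = 21
Liam -> Dave -> Heidi -> Carol -> Judy: 1 + 12 + 3 + 9 = 25
Liam -> Grace -> Judy: 11 + 12 = 23
Liam -> Dave -> Alice -> Judy: 1 + 2 + 8 = 11
The minimum is 11.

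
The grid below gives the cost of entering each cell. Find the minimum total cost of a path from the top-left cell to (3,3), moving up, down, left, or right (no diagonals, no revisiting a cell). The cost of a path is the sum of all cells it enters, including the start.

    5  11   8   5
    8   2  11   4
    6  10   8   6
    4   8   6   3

39

Path (0,0) (1,0) (1,1) (1,2) (1,3) (2,3) (3,3): 5 + 8 + 2 + 11 + 4 + 6 + 3 = 39.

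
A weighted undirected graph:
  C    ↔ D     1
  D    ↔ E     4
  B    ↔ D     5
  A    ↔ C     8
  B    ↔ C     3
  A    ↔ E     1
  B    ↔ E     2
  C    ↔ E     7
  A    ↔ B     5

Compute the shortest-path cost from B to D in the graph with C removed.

Paths from B to D avoiding C:
B-A-E-D: 5 + 1 + 4 = 10
B-D: 5
B-E-D: 2 + 4 = 6
Best route has total 5.

5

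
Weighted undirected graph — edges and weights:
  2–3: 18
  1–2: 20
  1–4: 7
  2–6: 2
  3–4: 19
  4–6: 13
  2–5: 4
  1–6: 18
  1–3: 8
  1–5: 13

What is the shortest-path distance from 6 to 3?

20

Checking several routes:
6-2-3: 2 + 18 = 20
6-4-1-3: 13 + 7 + 8 = 28
6-2-5-1-3: 2 + 4 + 13 + 8 = 27
6-2-1-3: 2 + 20 + 8 = 30
6-1-3: 18 + 8 = 26
The minimum is 20.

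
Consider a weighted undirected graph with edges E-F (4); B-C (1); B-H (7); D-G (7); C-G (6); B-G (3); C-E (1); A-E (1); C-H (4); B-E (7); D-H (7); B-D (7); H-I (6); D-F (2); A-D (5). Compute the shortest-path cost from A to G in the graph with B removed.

8

Checking several routes:
A-E-F-D-G: 1 + 4 + 2 + 7 = 14
A-D-H-C-G: 5 + 7 + 4 + 6 = 22
A-D-G: 5 + 7 = 12
A-E-C-G: 1 + 1 + 6 = 8
A-E-C-H-D-G: 1 + 1 + 4 + 7 + 7 = 20
A-D-F-E-C-G: 5 + 2 + 4 + 1 + 6 = 18
Shortest: 8.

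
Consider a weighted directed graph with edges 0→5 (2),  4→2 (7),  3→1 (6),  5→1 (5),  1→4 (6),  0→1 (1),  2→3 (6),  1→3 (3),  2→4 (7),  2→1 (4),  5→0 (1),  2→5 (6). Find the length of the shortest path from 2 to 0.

Paths from 2 to 0:
2→5→0: 6 + 1 = 7
The minimum is 7.

7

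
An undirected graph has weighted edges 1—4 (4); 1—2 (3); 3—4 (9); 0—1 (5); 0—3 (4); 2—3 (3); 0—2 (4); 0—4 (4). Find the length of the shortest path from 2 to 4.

Comparing a few candidate routes:
2 - 1 - 4: 3 + 4 = 7
2 - 3 - 0 - 4: 3 + 4 + 4 = 11
2 - 3 - 4: 3 + 9 = 12
2 - 0 - 4: 4 + 4 = 8
Best route has total 7.

7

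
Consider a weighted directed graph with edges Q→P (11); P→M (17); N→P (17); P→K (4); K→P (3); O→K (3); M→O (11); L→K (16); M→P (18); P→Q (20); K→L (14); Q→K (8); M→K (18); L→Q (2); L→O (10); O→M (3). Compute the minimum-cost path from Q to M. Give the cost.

A few of the Q→M routes:
Q-P-M: 11 + 17 = 28
Q-K-L-O-M: 8 + 14 + 10 + 3 = 35
Q-K-P-M: 8 + 3 + 17 = 28
Best route has total 28.

28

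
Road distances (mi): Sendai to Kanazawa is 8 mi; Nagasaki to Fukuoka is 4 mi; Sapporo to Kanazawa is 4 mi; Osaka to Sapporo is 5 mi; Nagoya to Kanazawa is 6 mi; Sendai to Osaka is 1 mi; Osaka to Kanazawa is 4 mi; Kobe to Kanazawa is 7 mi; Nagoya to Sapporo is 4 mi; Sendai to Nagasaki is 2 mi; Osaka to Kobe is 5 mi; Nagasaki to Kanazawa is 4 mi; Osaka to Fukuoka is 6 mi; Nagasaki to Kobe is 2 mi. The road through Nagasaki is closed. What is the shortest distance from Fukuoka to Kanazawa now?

10

Some routes from Fukuoka to Kanazawa avoiding Nagasaki:
Fukuoka - Osaka - Sapporo - Kanazawa: 6 + 5 + 4 = 15
Fukuoka - Osaka - Kanazawa: 6 + 4 = 10
Fukuoka - Osaka - Kobe - Kanazawa: 6 + 5 + 7 = 18
Fukuoka - Osaka - Sendai - Kanazawa: 6 + 1 + 8 = 15
Best route has total 10 mi.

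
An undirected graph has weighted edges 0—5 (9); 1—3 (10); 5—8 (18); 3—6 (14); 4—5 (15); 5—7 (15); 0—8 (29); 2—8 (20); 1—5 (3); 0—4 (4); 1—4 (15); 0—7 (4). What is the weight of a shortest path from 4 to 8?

Checking several routes:
4 - 5 - 8: 15 + 18 = 33
4 - 0 - 8: 4 + 29 = 33
4 - 0 - 5 - 8: 4 + 9 + 18 = 31
Best route has total 31.

31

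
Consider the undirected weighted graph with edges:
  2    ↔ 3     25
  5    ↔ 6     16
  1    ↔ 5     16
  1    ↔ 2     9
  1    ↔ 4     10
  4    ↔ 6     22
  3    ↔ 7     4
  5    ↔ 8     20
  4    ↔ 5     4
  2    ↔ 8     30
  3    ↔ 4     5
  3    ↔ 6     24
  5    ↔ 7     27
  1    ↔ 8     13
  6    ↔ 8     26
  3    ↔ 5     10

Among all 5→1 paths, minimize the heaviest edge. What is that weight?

10

Checking several routes:
5 → 8 → 1: max(20, 13) = 20
5 → 1: max(16) = 16
5 → 4 → 1: max(4, 10) = 10
5 → 3 → 4 → 1: max(10, 5, 10) = 10
The minimum achievable maximum is 10.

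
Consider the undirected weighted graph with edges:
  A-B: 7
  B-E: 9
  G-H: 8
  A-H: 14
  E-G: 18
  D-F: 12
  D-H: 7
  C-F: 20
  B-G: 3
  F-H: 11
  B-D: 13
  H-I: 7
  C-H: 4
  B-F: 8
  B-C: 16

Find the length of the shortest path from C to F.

A few of the C→F routes:
C-B-F: 16 + 8 = 24
C-H-G-B-F: 4 + 8 + 3 + 8 = 23
C-F: 20
C-H-F: 4 + 11 = 15
C-H-D-B-F: 4 + 7 + 13 + 8 = 32
C-H-D-F: 4 + 7 + 12 = 23
Shortest: 15.

15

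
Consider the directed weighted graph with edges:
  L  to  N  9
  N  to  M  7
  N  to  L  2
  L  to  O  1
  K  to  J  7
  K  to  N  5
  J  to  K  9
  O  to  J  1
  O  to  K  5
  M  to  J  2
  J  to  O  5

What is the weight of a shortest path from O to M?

Candidate routes:
O→J→K→N→M: 1 + 9 + 5 + 7 = 22
O→K→N→M: 5 + 5 + 7 = 17
Best route has total 17.

17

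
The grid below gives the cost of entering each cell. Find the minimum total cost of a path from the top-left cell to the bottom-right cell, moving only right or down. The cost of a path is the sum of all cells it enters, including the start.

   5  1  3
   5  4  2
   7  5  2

One optimal route is r0c0 → r0c1 → r0c2 → r1c2 → r2c2.
Its cost is 5 + 1 + 3 + 2 + 2 = 13.

13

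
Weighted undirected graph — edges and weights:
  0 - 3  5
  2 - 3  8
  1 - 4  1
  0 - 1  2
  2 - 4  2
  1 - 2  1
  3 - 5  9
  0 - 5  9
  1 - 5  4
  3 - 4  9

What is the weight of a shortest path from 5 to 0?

Comparing a few candidate routes:
5 → 1 → 0: 4 + 2 = 6
5 → 3 → 0: 9 + 5 = 14
5 → 0: 9
Shortest: 6.

6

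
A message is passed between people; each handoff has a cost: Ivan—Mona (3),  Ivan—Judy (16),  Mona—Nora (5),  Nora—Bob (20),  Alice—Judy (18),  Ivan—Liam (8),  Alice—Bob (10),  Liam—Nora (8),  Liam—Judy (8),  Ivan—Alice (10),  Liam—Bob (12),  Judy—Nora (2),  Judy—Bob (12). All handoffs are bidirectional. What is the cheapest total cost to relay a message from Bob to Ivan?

20

Some routes from Bob to Ivan:
Bob - Judy - Nora - Mona - Ivan: 12 + 2 + 5 + 3 = 22
Bob - Judy - Liam - Ivan: 12 + 8 + 8 = 28
Bob - Alice - Ivan: 10 + 10 = 20
Bob - Judy - Ivan: 12 + 16 = 28
Bob - Liam - Ivan: 12 + 8 = 20
Shortest: 20.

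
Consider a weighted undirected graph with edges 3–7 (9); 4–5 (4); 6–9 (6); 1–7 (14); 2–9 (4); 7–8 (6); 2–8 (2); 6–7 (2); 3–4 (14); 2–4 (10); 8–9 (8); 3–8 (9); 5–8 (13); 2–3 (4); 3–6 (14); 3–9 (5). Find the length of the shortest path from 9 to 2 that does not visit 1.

4

Some routes from 9 to 2 avoiding 1:
9 → 2: 4
9 → 3 → 8 → 2: 5 + 9 + 2 = 16
9 → 8 → 2: 8 + 2 = 10
9 → 6 → 7 → 8 → 2: 6 + 2 + 6 + 2 = 16
9 → 3 → 2: 5 + 4 = 9
The minimum is 4.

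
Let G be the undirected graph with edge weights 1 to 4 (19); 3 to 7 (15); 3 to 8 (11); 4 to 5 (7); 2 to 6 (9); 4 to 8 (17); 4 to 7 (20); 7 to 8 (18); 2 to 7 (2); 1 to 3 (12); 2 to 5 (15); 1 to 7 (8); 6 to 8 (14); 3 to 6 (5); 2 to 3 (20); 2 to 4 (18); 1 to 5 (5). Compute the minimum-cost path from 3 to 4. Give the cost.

24

Some routes from 3 to 4:
3 - 6 - 2 - 4: 5 + 9 + 18 = 32
3 - 1 - 5 - 4: 12 + 5 + 7 = 24
3 - 7 - 2 - 4: 15 + 2 + 18 = 35
3 - 8 - 4: 11 + 17 = 28
3 - 1 - 4: 12 + 19 = 31
3 - 7 - 1 - 5 - 4: 15 + 8 + 5 + 7 = 35
The minimum is 24.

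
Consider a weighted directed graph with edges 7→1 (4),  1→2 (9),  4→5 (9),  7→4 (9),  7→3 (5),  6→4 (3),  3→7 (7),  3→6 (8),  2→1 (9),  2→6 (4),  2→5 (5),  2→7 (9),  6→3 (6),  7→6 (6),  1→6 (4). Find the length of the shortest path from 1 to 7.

17

Paths from 1 to 7:
1 -> 2 -> 7: 9 + 9 = 18
1 -> 2 -> 6 -> 3 -> 7: 9 + 4 + 6 + 7 = 26
1 -> 6 -> 3 -> 7: 4 + 6 + 7 = 17
The minimum is 17.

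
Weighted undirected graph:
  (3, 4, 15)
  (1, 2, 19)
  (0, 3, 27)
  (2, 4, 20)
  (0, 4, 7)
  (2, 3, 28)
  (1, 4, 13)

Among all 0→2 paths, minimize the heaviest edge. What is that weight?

A few of the 0→2 routes:
0 - 4 - 1 - 2: max(7, 13, 19) = 19
0 - 4 - 2: max(7, 20) = 20
0 - 3 - 4 - 1 - 2: max(27, 15, 13, 19) = 27
Smallest bottleneck: 19.

19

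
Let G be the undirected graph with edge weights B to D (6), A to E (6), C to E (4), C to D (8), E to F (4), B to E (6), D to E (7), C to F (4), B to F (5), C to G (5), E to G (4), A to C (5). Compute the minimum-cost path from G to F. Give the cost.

Some routes from G to F:
G → C → E → F: 5 + 4 + 4 = 13
G → E → C → F: 4 + 4 + 4 = 12
G → E → F: 4 + 4 = 8
G → C → F: 5 + 4 = 9
The minimum is 8.

8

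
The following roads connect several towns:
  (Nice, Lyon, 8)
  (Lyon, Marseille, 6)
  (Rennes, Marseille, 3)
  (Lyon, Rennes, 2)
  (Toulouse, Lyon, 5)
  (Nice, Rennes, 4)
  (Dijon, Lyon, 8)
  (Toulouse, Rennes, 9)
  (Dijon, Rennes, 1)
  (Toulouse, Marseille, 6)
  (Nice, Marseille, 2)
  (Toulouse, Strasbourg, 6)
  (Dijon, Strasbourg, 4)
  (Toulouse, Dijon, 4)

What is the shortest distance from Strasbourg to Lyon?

Comparing a few candidate routes:
Strasbourg - Dijon - Lyon: 4 + 8 = 12
Strasbourg - Toulouse - Dijon - Rennes - Lyon: 6 + 4 + 1 + 2 = 13
Strasbourg - Dijon - Rennes - Lyon: 4 + 1 + 2 = 7
Strasbourg - Toulouse - Lyon: 6 + 5 = 11
The minimum is 7.

7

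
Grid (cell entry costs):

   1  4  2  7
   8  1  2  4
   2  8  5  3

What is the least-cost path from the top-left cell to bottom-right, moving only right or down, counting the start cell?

15

Take [0,0]→[0,1]→[1,1]→[1,2]→[1,3]→[2,3] for a total of 1 + 4 + 1 + 2 + 4 + 3 = 15.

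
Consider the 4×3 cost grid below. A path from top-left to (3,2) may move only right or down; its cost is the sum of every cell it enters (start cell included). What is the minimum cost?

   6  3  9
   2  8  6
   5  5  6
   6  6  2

One optimal route is [0,0] → [1,0] → [2,0] → [2,1] → [2,2] → [3,2].
Its cost is 6 + 2 + 5 + 5 + 6 + 2 = 26.
For comparison, the top-then-right route costs 32.

26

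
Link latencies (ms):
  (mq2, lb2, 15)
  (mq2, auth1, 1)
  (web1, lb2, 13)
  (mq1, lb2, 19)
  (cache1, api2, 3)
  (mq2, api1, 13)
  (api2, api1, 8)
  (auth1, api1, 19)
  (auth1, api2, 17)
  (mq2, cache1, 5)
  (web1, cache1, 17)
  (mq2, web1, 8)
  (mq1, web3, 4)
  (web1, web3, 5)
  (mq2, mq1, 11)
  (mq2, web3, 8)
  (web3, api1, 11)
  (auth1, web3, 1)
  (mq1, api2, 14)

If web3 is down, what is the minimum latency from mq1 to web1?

19

Checking several routes:
mq1 -> lb2 -> web1: 19 + 13 = 32
mq1 -> api2 -> cache1 -> mq2 -> web1: 14 + 3 + 5 + 8 = 30
mq1 -> mq2 -> cache1 -> web1: 11 + 5 + 17 = 33
mq1 -> mq2 -> web1: 11 + 8 = 19
Best route has total 19 ms.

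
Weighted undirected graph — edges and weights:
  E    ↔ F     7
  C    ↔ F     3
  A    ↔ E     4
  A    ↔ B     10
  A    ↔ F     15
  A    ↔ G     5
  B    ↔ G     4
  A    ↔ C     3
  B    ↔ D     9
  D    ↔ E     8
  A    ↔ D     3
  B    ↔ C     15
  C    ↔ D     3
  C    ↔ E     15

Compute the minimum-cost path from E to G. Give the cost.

A few of the E→G routes:
E → F → C → A → G: 7 + 3 + 3 + 5 = 18
E → D → A → G: 8 + 3 + 5 = 16
E → A → B → G: 4 + 10 + 4 = 18
E → A → G: 4 + 5 = 9
Best route has total 9.

9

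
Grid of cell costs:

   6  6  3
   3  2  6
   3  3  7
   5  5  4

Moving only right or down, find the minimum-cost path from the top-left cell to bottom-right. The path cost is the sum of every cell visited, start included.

Best path: (0,0)→(1,0)→(1,1)→(2,1)→(3,1)→(3,2)
Cost: 6 + 3 + 2 + 3 + 5 + 4 = 23
(Top row then right column would cost 32.)

23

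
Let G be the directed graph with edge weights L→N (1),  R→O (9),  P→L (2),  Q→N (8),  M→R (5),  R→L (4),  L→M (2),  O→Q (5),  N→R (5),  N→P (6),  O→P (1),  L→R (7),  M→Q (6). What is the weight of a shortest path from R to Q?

Candidate routes:
R→O→P→L→M→Q: 9 + 1 + 2 + 2 + 6 = 20
R→O→Q: 9 + 5 = 14
R→L→M→Q: 4 + 2 + 6 = 12
The minimum is 12.

12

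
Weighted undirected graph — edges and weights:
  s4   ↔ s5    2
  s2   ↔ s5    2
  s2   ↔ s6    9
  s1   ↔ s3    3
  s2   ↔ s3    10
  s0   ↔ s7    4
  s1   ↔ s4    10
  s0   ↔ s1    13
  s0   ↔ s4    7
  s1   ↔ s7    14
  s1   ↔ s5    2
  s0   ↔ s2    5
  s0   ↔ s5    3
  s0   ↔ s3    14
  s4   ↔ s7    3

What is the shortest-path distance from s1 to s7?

7

Some routes from s1 to s7:
s1-s7: 14
s1-s4-s7: 10 + 3 = 13
s1-s5-s0-s7: 2 + 3 + 4 = 9
s1-s5-s4-s7: 2 + 2 + 3 = 7
s1-s5-s2-s0-s7: 2 + 2 + 5 + 4 = 13
Shortest: 7.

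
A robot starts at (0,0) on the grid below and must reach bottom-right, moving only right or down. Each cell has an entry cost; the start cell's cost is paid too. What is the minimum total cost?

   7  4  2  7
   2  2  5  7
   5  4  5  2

22

Take r0c0 → r1c0 → r1c1 → r2c1 → r2c2 → r2c3 for a total of 7 + 2 + 2 + 4 + 5 + 2 = 22.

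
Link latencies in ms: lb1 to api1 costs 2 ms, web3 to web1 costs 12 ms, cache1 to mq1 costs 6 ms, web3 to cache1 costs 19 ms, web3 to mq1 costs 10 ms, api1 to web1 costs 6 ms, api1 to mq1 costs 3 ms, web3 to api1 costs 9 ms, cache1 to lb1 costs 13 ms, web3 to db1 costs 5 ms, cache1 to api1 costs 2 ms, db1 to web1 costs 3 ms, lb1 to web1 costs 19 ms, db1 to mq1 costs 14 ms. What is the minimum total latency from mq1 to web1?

9

Checking several routes:
mq1 - db1 - web1: 14 + 3 = 17
mq1 - api1 - web1: 3 + 6 = 9
mq1 - cache1 - api1 - web1: 6 + 2 + 6 = 14
Shortest: 9 ms.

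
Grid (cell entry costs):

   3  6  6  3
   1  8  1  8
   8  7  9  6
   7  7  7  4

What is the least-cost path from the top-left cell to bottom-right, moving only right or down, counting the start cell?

31

Best path: [0,0] -> [1,0] -> [1,1] -> [1,2] -> [1,3] -> [2,3] -> [3,3]
Cost: 3 + 1 + 8 + 1 + 8 + 6 + 4 = 31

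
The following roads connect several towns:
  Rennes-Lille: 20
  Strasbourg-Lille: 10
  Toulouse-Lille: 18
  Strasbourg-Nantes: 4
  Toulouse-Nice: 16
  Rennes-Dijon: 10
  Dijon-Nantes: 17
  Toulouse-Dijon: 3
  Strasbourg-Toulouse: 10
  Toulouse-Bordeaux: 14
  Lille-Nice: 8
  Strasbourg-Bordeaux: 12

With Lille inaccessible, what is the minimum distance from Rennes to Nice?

29

Candidate routes:
Rennes - Dijon - Nantes - Strasbourg - Bordeaux - Toulouse - Nice: 10 + 17 + 4 + 12 + 14 + 16 = 73
Rennes - Dijon - Toulouse - Nice: 10 + 3 + 16 = 29
Rennes - Dijon - Nantes - Strasbourg - Toulouse - Nice: 10 + 17 + 4 + 10 + 16 = 57
Shortest: 29.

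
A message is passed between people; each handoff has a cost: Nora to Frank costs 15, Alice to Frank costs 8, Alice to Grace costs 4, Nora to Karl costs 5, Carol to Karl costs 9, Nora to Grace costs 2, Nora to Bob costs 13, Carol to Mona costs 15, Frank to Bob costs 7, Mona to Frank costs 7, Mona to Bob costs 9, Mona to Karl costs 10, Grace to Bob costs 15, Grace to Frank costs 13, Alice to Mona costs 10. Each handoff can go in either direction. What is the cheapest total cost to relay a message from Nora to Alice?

Some routes from Nora to Alice:
Nora -> Grace -> Frank -> Alice: 2 + 13 + 8 = 23
Nora -> Grace -> Alice: 2 + 4 = 6
Nora -> Bob -> Frank -> Alice: 13 + 7 + 8 = 28
Nora -> Karl -> Mona -> Frank -> Alice: 5 + 10 + 7 + 8 = 30
Nora -> Frank -> Alice: 15 + 8 = 23
Nora -> Karl -> Mona -> Alice: 5 + 10 + 10 = 25
Best route has total 6.

6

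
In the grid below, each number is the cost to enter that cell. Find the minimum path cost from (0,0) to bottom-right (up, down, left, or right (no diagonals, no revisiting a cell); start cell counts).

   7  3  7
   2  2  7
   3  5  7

Take r0c0→r1c0→r1c1→r2c1→r2c2 for a total of 7 + 2 + 2 + 5 + 7 = 23.

23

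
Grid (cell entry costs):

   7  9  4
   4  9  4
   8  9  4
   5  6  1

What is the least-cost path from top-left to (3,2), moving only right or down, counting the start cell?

Take (0,0)→(0,1)→(0,2)→(1,2)→(2,2)→(3,2) for a total of 7 + 9 + 4 + 4 + 4 + 1 = 29.

29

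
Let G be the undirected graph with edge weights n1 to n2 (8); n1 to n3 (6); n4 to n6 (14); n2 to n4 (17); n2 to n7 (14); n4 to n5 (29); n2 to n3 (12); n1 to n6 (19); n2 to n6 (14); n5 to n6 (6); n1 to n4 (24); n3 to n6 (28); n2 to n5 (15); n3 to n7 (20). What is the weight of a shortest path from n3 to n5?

A few of the n3→n5 routes:
n3 -> n2 -> n6 -> n5: 12 + 14 + 6 = 32
n3 -> n1 -> n2 -> n6 -> n5: 6 + 8 + 14 + 6 = 34
n3 -> n1 -> n6 -> n5: 6 + 19 + 6 = 31
n3 -> n2 -> n5: 12 + 15 = 27
n3 -> n1 -> n2 -> n5: 6 + 8 + 15 = 29
Shortest: 27.

27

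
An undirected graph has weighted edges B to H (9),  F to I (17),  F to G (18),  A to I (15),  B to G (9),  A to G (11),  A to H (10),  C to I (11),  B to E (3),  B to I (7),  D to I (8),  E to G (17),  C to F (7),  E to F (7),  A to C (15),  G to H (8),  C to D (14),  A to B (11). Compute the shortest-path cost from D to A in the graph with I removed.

29

Comparing a few candidate routes:
D -> C -> A: 14 + 15 = 29
D -> C -> F -> E -> B -> H -> A: 14 + 7 + 7 + 3 + 9 + 10 = 50
D -> C -> F -> E -> B -> A: 14 + 7 + 7 + 3 + 11 = 42
The minimum is 29.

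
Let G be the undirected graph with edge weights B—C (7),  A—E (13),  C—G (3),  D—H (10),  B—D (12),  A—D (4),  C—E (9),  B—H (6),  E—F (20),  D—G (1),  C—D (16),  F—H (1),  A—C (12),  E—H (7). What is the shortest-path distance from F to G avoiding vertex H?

32

A few of the F→G routes:
F - E - A - D - G: 20 + 13 + 4 + 1 = 38
F - E - C - G: 20 + 9 + 3 = 32
F - E - C - D - G: 20 + 9 + 16 + 1 = 46
Shortest: 32.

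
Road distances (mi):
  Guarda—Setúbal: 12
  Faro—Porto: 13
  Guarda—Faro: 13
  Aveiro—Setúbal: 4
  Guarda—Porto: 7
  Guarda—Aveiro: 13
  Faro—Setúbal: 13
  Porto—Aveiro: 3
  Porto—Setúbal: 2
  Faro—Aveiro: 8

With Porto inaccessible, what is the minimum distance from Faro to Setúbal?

Some routes from Faro to Setúbal avoiding Porto:
Faro-Guarda-Aveiro-Setúbal: 13 + 13 + 4 = 30
Faro-Guarda-Setúbal: 13 + 12 = 25
Faro-Setúbal: 13
Faro-Aveiro-Setúbal: 8 + 4 = 12
The minimum is 12 mi.

12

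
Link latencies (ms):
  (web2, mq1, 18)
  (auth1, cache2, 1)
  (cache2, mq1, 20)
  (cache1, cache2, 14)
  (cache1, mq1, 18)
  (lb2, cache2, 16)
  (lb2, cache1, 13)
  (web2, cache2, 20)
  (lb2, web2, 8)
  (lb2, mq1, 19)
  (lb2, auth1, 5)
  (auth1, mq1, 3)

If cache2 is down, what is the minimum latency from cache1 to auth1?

18

A few of the cache1→auth1 routes:
cache1 - lb2 - mq1 - auth1: 13 + 19 + 3 = 35
cache1 - lb2 - web2 - mq1 - auth1: 13 + 8 + 18 + 3 = 42
cache1 - mq1 - auth1: 18 + 3 = 21
cache1 - lb2 - auth1: 13 + 5 = 18
cache1 - mq1 - lb2 - auth1: 18 + 19 + 5 = 42
The minimum is 18 ms.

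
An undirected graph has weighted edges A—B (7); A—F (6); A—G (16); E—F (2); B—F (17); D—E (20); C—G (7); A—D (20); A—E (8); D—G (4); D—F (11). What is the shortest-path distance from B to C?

30

A few of the B→C routes:
B - A - F - D - G - C: 7 + 6 + 11 + 4 + 7 = 35
B - A - D - G - C: 7 + 20 + 4 + 7 = 38
B - A - G - C: 7 + 16 + 7 = 30
B - F - D - G - C: 17 + 11 + 4 + 7 = 39
B - A - E - F - D - G - C: 7 + 8 + 2 + 11 + 4 + 7 = 39
The minimum is 30.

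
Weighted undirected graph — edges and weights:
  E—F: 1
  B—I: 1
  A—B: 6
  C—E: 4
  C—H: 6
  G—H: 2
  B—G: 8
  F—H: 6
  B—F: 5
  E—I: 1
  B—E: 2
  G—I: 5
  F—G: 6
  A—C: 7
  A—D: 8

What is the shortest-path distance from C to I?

Comparing a few candidate routes:
C - A - B - I: 7 + 6 + 1 = 14
C - H - F - E - I: 6 + 6 + 1 + 1 = 14
C - H - G - I: 6 + 2 + 5 = 13
C - E - F - B - I: 4 + 1 + 5 + 1 = 11
C - E - B - I: 4 + 2 + 1 = 7
C - E - I: 4 + 1 = 5
Shortest: 5.

5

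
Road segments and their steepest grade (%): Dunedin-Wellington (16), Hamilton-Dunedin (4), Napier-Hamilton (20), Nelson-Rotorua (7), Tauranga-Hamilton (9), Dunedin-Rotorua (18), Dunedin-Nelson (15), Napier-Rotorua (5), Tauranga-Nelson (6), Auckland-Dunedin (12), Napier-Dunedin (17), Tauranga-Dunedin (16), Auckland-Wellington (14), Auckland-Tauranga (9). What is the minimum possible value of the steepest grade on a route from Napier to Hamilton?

Some routes from Napier to Hamilton:
Napier -> Rotorua -> Nelson -> Dunedin -> Hamilton: max(5, 7, 15, 4) = 15
Napier -> Rotorua -> Nelson -> Tauranga -> Auckland -> Dunedin -> Hamilton: max(5, 7, 6, 9, 12, 4) = 12
Napier -> Rotorua -> Nelson -> Dunedin -> Tauranga -> Hamilton: max(5, 7, 15, 16, 9) = 16
Napier -> Rotorua -> Nelson -> Tauranga -> Hamilton: max(5, 7, 6, 9) = 9
Napier -> Rotorua -> Nelson -> Dunedin -> Auckland -> Tauranga -> Hamilton: max(5, 7, 15, 12, 9, 9) = 15
The minimum achievable maximum is 9%.

9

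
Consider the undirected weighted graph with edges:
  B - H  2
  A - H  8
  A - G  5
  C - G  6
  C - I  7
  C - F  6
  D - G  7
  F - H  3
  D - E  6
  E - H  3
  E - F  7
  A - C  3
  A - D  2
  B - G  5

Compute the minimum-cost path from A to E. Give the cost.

A few of the A→E routes:
A - C - F - H - E: 3 + 6 + 3 + 3 = 15
A - H - E: 8 + 3 = 11
A - G - B - H - E: 5 + 5 + 2 + 3 = 15
A - D - E: 2 + 6 = 8
Shortest: 8.

8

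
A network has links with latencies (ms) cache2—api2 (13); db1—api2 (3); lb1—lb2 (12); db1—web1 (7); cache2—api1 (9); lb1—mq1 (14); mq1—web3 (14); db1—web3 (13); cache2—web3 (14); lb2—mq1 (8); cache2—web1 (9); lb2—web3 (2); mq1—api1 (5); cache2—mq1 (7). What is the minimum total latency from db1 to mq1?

A few of the db1→mq1 routes:
db1 → web3 → lb2 → mq1: 13 + 2 + 8 = 23
db1 → web1 → cache2 → mq1: 7 + 9 + 7 = 23
db1 → api2 → cache2 → mq1: 3 + 13 + 7 = 23
db1 → web3 → mq1: 13 + 14 = 27
Shortest: 23 ms.

23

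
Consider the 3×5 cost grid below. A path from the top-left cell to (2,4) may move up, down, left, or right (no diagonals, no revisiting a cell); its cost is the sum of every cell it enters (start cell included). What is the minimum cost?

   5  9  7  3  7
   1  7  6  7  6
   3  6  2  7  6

Path r0c0 → r1c0 → r2c0 → r2c1 → r2c2 → r2c3 → r2c4: 5 + 1 + 3 + 6 + 2 + 7 + 6 = 30.

30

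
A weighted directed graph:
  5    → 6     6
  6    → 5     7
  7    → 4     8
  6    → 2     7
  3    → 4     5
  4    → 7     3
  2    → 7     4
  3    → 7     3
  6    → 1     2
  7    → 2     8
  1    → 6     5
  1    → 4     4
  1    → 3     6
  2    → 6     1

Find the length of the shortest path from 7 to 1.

Routes from 7 to 1:
7 - 2 - 6 - 1: 8 + 1 + 2 = 11
The minimum is 11.

11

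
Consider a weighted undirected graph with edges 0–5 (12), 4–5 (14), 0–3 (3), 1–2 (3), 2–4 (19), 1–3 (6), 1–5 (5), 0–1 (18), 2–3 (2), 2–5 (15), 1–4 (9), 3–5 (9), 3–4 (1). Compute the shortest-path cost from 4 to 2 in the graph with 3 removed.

12

Checking several routes:
4→1→5→2: 9 + 5 + 15 = 29
4→1→2: 9 + 3 = 12
4→5→1→2: 14 + 5 + 3 = 22
4→2: 19
4→5→2: 14 + 15 = 29
4→5→0→1→2: 14 + 12 + 18 + 3 = 47
Shortest: 12.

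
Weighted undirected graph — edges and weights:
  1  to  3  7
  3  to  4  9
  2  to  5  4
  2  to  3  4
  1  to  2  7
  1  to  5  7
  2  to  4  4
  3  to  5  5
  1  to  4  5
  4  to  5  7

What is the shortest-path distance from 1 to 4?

A few of the 1→4 routes:
1 -> 5 -> 4: 7 + 7 = 14
1 -> 2 -> 4: 7 + 4 = 11
1 -> 5 -> 2 -> 4: 7 + 4 + 4 = 15
1 -> 3 -> 2 -> 4: 7 + 4 + 4 = 15
1 -> 4: 5
1 -> 3 -> 4: 7 + 9 = 16
Best route has total 5.

5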